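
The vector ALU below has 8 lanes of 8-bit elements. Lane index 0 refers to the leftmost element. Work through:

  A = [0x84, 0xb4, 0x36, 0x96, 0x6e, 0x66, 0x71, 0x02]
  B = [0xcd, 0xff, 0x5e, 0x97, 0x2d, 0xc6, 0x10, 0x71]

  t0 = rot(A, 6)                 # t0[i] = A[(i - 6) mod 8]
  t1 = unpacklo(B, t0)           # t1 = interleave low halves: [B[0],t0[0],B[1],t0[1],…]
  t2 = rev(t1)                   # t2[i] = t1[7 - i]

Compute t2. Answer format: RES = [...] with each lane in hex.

→ t0 |36|96|6e|66|71|02|84|b4|
→ t1 |cd|36|ff|96|5e|6e|97|66|
→ t2 |66|97|6e|5e|96|ff|36|cd|

RES = [ 0x66  0x97  0x6e  0x5e  0x96  0xff  0x36  0xcd ]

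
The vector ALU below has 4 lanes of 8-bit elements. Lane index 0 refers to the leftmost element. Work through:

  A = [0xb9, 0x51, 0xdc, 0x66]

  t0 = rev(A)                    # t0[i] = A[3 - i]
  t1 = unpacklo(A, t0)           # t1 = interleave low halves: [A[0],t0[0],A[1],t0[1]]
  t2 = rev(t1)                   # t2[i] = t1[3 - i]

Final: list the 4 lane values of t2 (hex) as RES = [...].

RES = [ 0xdc  0x51  0x66  0xb9 ]

  t0: 66 dc 51 b9
  t1: b9 66 51 dc
  t2: dc 51 66 b9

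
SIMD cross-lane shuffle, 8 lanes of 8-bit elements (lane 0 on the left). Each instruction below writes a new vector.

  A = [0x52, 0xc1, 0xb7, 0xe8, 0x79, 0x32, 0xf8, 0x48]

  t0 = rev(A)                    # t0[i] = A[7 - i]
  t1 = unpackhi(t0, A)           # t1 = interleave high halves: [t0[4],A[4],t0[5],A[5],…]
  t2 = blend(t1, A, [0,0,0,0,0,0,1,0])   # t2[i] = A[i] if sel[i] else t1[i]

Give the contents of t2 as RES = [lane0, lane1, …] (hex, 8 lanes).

RES = [ 0xe8  0x79  0xb7  0x32  0xc1  0xf8  0xf8  0x48 ]

→ t0 |48|f8|32|79|e8|b7|c1|52|
→ t1 |e8|79|b7|32|c1|f8|52|48|
→ t2 |e8|79|b7|32|c1|f8|f8|48|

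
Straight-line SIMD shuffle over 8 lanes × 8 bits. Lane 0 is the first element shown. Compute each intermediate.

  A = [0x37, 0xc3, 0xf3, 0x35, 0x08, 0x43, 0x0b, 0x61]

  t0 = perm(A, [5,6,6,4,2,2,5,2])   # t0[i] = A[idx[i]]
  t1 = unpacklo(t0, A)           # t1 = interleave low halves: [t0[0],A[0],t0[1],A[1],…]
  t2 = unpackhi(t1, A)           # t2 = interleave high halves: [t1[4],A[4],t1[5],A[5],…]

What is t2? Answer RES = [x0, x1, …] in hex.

→ t0 |43|0b|0b|08|f3|f3|43|f3|
→ t1 |43|37|0b|c3|0b|f3|08|35|
→ t2 |0b|08|f3|43|08|0b|35|61|

RES = [0x0b, 0x08, 0xf3, 0x43, 0x08, 0x0b, 0x35, 0x61]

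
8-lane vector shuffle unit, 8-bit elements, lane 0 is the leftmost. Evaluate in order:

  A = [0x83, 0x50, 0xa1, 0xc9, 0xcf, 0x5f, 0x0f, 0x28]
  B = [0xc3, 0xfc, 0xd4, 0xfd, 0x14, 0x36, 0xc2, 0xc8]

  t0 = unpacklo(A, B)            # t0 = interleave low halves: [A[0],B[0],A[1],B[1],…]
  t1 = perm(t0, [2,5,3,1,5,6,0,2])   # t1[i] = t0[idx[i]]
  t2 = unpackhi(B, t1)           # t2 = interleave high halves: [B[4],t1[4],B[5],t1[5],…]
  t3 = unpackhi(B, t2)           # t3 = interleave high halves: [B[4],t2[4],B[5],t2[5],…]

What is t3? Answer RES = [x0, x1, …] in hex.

  t0: 83 c3 50 fc a1 d4 c9 fd
  t1: 50 d4 fc c3 d4 c9 83 50
  t2: 14 d4 36 c9 c2 83 c8 50
  t3: 14 c2 36 83 c2 c8 c8 50

RES = [ 0x14  0xc2  0x36  0x83  0xc2  0xc8  0xc8  0x50 ]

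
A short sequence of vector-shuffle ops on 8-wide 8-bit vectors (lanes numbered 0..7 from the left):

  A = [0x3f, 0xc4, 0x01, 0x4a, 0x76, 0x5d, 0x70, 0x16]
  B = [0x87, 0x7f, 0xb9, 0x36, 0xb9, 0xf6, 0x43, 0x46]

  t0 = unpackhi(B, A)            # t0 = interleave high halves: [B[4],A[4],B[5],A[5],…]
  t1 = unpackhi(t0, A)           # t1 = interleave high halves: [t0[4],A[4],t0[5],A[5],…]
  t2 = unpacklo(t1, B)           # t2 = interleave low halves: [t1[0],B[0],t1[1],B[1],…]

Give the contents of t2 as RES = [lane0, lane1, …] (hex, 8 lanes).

  t0: b9 76 f6 5d 43 70 46 16
  t1: 43 76 70 5d 46 70 16 16
  t2: 43 87 76 7f 70 b9 5d 36

RES = [ 0x43  0x87  0x76  0x7f  0x70  0xb9  0x5d  0x36 ]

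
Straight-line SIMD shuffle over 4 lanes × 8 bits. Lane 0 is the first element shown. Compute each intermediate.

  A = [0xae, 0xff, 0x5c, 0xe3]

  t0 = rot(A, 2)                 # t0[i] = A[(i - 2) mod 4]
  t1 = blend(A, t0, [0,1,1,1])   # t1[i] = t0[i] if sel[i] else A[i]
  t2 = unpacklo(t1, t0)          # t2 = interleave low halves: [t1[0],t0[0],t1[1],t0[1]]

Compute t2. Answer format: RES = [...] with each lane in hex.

RES = [0xae, 0x5c, 0xe3, 0xe3]

t0 = [0x5c, 0xe3, 0xae, 0xff]
t1 = [0xae, 0xe3, 0xae, 0xff]
t2 = [0xae, 0x5c, 0xe3, 0xe3]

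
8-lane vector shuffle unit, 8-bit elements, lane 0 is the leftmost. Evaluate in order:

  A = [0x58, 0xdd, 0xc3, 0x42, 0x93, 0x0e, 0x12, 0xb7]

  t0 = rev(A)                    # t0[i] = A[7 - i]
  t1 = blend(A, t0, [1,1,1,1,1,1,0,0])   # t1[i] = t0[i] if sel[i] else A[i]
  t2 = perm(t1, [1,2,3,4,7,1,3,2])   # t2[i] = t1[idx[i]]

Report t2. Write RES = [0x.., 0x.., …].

→ t0 |b7|12|0e|93|42|c3|dd|58|
→ t1 |b7|12|0e|93|42|c3|12|b7|
→ t2 |12|0e|93|42|b7|12|93|0e|

RES = [ 0x12  0x0e  0x93  0x42  0xb7  0x12  0x93  0x0e ]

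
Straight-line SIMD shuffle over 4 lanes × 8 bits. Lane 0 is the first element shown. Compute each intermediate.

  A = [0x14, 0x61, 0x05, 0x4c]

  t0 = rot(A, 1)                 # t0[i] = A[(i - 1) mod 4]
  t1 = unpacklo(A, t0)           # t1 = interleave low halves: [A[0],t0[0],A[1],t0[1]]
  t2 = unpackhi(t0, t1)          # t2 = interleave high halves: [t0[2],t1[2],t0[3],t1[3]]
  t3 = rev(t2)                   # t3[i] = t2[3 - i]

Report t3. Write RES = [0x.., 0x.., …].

RES = [ 0x14  0x05  0x61  0x61 ]

→ t0 |4c|14|61|05|
→ t1 |14|4c|61|14|
→ t2 |61|61|05|14|
→ t3 |14|05|61|61|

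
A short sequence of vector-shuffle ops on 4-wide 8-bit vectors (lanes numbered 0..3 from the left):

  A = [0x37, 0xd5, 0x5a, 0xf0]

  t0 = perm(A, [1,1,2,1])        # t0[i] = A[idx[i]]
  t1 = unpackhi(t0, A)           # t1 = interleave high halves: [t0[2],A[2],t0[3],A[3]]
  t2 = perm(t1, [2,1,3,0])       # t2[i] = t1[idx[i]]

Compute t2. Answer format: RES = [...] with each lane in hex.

RES = [ 0xd5  0x5a  0xf0  0x5a ]

  t0: d5 d5 5a d5
  t1: 5a 5a d5 f0
  t2: d5 5a f0 5a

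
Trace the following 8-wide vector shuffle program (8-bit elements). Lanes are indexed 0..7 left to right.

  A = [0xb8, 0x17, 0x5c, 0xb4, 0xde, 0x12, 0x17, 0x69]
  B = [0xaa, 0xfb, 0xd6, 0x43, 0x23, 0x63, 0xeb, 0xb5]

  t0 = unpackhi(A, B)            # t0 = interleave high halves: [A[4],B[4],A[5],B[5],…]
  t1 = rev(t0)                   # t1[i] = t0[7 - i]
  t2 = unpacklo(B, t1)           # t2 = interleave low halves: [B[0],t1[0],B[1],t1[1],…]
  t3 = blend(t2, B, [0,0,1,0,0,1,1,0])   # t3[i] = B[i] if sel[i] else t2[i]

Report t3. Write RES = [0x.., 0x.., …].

RES = [ 0xaa  0xb5  0xd6  0x69  0xd6  0x63  0xeb  0x17 ]

→ t0 |de|23|12|63|17|eb|69|b5|
→ t1 |b5|69|eb|17|63|12|23|de|
→ t2 |aa|b5|fb|69|d6|eb|43|17|
→ t3 |aa|b5|d6|69|d6|63|eb|17|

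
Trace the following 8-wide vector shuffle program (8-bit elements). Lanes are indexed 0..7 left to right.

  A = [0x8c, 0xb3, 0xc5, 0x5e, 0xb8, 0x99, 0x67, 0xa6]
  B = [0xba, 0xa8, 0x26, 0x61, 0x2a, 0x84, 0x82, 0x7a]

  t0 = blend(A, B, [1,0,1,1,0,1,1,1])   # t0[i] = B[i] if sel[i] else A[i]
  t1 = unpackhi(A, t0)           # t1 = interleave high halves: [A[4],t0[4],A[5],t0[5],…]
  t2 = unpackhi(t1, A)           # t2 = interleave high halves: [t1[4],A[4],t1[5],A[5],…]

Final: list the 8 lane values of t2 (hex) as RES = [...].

RES = [ 0x67  0xb8  0x82  0x99  0xa6  0x67  0x7a  0xa6 ]

t0 = [0xba, 0xb3, 0x26, 0x61, 0xb8, 0x84, 0x82, 0x7a]
t1 = [0xb8, 0xb8, 0x99, 0x84, 0x67, 0x82, 0xa6, 0x7a]
t2 = [0x67, 0xb8, 0x82, 0x99, 0xa6, 0x67, 0x7a, 0xa6]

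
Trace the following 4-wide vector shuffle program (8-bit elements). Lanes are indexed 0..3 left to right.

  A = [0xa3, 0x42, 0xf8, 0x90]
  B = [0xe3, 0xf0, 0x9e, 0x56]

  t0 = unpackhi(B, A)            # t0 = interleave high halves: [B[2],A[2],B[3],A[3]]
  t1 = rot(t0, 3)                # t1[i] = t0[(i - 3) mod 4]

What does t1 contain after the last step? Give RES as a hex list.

RES = [0xf8, 0x56, 0x90, 0x9e]

t0 = [0x9e, 0xf8, 0x56, 0x90]
t1 = [0xf8, 0x56, 0x90, 0x9e]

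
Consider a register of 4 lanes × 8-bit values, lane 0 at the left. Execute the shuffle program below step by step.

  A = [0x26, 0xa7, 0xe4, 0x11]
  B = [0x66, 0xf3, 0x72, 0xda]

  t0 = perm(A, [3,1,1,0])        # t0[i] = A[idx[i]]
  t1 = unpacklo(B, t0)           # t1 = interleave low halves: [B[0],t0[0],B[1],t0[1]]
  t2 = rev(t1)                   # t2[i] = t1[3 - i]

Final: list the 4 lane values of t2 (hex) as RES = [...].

t0 = [0x11, 0xa7, 0xa7, 0x26]
t1 = [0x66, 0x11, 0xf3, 0xa7]
t2 = [0xa7, 0xf3, 0x11, 0x66]

RES = [ 0xa7  0xf3  0x11  0x66 ]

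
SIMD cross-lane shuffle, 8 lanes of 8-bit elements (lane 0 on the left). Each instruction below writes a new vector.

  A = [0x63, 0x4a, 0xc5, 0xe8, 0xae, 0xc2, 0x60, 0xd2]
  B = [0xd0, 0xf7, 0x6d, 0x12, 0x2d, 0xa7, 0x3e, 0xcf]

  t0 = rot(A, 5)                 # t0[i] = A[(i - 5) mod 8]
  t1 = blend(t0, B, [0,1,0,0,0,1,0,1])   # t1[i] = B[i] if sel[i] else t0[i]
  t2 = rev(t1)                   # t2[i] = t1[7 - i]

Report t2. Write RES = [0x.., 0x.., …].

RES = [0xcf, 0x4a, 0xa7, 0xd2, 0x60, 0xc2, 0xf7, 0xe8]

  t0: e8 ae c2 60 d2 63 4a c5
  t1: e8 f7 c2 60 d2 a7 4a cf
  t2: cf 4a a7 d2 60 c2 f7 e8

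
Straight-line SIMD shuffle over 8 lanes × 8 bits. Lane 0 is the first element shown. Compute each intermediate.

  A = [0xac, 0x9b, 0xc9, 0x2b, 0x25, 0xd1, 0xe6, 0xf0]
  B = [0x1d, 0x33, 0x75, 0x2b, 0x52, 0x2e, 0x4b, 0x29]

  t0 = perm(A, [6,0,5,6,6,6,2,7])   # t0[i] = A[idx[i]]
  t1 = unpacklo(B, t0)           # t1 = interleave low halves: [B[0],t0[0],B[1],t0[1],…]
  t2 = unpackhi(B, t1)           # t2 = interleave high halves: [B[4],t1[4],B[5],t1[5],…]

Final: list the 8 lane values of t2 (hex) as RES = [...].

→ t0 |e6|ac|d1|e6|e6|e6|c9|f0|
→ t1 |1d|e6|33|ac|75|d1|2b|e6|
→ t2 |52|75|2e|d1|4b|2b|29|e6|

RES = [ 0x52  0x75  0x2e  0xd1  0x4b  0x2b  0x29  0xe6 ]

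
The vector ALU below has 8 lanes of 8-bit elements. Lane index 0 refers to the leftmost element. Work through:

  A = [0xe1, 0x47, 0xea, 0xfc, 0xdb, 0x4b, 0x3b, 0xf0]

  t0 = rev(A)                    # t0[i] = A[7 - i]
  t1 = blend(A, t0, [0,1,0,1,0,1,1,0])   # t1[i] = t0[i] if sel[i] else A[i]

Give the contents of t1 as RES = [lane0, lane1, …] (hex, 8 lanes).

t0 = [0xf0, 0x3b, 0x4b, 0xdb, 0xfc, 0xea, 0x47, 0xe1]
t1 = [0xe1, 0x3b, 0xea, 0xdb, 0xdb, 0xea, 0x47, 0xf0]

RES = [ 0xe1  0x3b  0xea  0xdb  0xdb  0xea  0x47  0xf0 ]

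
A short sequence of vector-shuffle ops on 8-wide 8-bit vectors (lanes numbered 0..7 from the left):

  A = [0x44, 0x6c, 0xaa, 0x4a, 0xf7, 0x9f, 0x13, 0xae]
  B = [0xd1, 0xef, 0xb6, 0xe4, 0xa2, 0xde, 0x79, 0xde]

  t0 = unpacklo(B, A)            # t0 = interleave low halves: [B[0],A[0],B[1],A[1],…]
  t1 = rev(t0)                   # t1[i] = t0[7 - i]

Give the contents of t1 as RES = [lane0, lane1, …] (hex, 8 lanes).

RES = [ 0x4a  0xe4  0xaa  0xb6  0x6c  0xef  0x44  0xd1 ]

t0 = [0xd1, 0x44, 0xef, 0x6c, 0xb6, 0xaa, 0xe4, 0x4a]
t1 = [0x4a, 0xe4, 0xaa, 0xb6, 0x6c, 0xef, 0x44, 0xd1]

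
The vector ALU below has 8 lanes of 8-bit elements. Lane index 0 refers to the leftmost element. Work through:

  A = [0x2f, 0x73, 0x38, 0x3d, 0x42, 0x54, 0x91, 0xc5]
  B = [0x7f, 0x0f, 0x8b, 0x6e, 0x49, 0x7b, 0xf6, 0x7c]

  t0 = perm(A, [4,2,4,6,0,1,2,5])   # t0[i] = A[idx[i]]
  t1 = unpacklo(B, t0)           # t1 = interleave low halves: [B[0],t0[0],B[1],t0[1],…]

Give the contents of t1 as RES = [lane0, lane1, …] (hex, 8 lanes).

RES = [0x7f, 0x42, 0x0f, 0x38, 0x8b, 0x42, 0x6e, 0x91]

→ t0 |42|38|42|91|2f|73|38|54|
→ t1 |7f|42|0f|38|8b|42|6e|91|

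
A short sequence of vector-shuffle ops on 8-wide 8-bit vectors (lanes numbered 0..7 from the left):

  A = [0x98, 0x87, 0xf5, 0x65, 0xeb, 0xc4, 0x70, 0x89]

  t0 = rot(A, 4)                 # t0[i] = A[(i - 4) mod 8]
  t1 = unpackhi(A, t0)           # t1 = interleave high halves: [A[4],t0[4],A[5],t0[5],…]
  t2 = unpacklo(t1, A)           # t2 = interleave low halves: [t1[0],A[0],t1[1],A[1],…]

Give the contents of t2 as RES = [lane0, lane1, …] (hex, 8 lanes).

t0 = [0xeb, 0xc4, 0x70, 0x89, 0x98, 0x87, 0xf5, 0x65]
t1 = [0xeb, 0x98, 0xc4, 0x87, 0x70, 0xf5, 0x89, 0x65]
t2 = [0xeb, 0x98, 0x98, 0x87, 0xc4, 0xf5, 0x87, 0x65]

RES = [ 0xeb  0x98  0x98  0x87  0xc4  0xf5  0x87  0x65 ]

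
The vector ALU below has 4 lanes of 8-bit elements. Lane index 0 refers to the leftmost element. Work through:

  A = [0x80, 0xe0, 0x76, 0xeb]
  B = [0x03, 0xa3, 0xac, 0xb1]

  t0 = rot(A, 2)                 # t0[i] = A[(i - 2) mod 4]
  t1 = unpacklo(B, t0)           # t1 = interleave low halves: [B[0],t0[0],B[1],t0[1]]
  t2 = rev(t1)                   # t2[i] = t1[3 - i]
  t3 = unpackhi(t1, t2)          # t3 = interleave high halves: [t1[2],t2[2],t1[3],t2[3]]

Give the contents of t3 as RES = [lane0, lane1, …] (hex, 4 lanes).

RES = [0xa3, 0x76, 0xeb, 0x03]

t0 = [0x76, 0xeb, 0x80, 0xe0]
t1 = [0x03, 0x76, 0xa3, 0xeb]
t2 = [0xeb, 0xa3, 0x76, 0x03]
t3 = [0xa3, 0x76, 0xeb, 0x03]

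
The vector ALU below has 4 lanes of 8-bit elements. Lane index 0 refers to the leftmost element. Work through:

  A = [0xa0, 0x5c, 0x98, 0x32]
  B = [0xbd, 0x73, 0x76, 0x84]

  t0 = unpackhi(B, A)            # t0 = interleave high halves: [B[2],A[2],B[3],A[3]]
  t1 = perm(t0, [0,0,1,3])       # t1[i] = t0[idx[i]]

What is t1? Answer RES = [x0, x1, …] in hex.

t0 = [0x76, 0x98, 0x84, 0x32]
t1 = [0x76, 0x76, 0x98, 0x32]

RES = [ 0x76  0x76  0x98  0x32 ]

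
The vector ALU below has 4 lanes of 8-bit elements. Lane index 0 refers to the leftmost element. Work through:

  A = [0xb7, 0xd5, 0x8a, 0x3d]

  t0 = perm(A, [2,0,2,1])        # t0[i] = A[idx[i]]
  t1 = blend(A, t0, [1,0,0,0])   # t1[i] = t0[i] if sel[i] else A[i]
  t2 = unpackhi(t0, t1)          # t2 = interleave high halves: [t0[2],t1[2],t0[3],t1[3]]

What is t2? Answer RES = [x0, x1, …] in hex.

RES = [0x8a, 0x8a, 0xd5, 0x3d]

→ t0 |8a|b7|8a|d5|
→ t1 |8a|d5|8a|3d|
→ t2 |8a|8a|d5|3d|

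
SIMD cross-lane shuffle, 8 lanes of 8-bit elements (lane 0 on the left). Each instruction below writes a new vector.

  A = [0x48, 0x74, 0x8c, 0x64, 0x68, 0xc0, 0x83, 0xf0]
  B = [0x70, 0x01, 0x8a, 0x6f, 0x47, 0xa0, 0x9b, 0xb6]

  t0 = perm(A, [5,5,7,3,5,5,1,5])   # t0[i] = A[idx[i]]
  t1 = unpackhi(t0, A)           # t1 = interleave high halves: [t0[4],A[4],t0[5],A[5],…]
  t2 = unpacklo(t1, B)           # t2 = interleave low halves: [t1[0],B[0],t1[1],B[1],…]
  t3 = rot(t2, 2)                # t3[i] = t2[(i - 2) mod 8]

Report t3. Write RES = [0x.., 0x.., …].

  t0: c0 c0 f0 64 c0 c0 74 c0
  t1: c0 68 c0 c0 74 83 c0 f0
  t2: c0 70 68 01 c0 8a c0 6f
  t3: c0 6f c0 70 68 01 c0 8a

RES = [0xc0, 0x6f, 0xc0, 0x70, 0x68, 0x01, 0xc0, 0x8a]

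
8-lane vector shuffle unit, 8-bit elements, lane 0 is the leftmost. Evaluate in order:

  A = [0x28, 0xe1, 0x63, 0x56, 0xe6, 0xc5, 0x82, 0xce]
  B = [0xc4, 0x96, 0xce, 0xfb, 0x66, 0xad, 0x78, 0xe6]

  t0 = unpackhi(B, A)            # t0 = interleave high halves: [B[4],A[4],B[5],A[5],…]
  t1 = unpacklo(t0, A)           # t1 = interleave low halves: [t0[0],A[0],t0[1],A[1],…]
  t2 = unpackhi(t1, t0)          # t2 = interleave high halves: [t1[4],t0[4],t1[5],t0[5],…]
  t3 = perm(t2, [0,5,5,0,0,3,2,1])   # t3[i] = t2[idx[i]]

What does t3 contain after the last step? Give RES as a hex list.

RES = [0xad, 0xe6, 0xe6, 0xad, 0xad, 0x82, 0x63, 0x78]

  t0: 66 e6 ad c5 78 82 e6 ce
  t1: 66 28 e6 e1 ad 63 c5 56
  t2: ad 78 63 82 c5 e6 56 ce
  t3: ad e6 e6 ad ad 82 63 78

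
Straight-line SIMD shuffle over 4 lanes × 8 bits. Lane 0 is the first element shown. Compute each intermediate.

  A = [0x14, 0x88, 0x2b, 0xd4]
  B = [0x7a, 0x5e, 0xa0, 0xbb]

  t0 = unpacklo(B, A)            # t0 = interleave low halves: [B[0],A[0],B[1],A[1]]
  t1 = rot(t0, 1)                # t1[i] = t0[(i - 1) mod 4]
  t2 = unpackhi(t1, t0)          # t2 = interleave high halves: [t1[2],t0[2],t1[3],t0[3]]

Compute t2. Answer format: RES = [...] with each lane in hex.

  t0: 7a 14 5e 88
  t1: 88 7a 14 5e
  t2: 14 5e 5e 88

RES = [ 0x14  0x5e  0x5e  0x88 ]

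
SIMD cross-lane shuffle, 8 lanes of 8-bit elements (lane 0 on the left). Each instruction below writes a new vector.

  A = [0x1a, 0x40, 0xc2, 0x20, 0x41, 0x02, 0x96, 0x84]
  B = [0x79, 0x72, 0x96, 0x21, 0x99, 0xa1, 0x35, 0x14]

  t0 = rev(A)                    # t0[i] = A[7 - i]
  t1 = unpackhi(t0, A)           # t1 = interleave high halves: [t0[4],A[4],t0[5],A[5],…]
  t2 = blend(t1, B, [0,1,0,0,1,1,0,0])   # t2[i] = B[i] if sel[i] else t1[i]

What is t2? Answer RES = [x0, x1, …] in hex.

RES = [ 0x20  0x72  0xc2  0x02  0x99  0xa1  0x1a  0x84 ]

  t0: 84 96 02 41 20 c2 40 1a
  t1: 20 41 c2 02 40 96 1a 84
  t2: 20 72 c2 02 99 a1 1a 84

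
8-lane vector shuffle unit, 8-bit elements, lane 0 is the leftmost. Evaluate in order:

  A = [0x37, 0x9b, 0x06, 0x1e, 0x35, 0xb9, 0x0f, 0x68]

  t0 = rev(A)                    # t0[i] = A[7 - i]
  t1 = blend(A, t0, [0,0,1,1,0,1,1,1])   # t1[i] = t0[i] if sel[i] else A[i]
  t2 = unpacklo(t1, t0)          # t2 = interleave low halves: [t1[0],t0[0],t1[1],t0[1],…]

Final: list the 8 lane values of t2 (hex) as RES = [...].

RES = [0x37, 0x68, 0x9b, 0x0f, 0xb9, 0xb9, 0x35, 0x35]

  t0: 68 0f b9 35 1e 06 9b 37
  t1: 37 9b b9 35 35 06 9b 37
  t2: 37 68 9b 0f b9 b9 35 35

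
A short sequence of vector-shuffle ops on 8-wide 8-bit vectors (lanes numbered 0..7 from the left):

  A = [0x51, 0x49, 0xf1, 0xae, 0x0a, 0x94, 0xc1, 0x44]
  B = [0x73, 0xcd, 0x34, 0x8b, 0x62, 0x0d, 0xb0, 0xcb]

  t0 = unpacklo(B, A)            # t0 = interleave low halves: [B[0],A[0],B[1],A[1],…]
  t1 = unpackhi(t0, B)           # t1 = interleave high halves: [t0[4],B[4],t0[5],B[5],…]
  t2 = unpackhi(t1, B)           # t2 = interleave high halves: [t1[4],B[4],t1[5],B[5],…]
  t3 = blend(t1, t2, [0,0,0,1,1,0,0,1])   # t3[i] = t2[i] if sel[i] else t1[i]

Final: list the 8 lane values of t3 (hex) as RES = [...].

→ t0 |73|51|cd|49|34|f1|8b|ae|
→ t1 |34|62|f1|0d|8b|b0|ae|cb|
→ t2 |8b|62|b0|0d|ae|b0|cb|cb|
→ t3 |34|62|f1|0d|ae|b0|ae|cb|

RES = [ 0x34  0x62  0xf1  0x0d  0xae  0xb0  0xae  0xcb ]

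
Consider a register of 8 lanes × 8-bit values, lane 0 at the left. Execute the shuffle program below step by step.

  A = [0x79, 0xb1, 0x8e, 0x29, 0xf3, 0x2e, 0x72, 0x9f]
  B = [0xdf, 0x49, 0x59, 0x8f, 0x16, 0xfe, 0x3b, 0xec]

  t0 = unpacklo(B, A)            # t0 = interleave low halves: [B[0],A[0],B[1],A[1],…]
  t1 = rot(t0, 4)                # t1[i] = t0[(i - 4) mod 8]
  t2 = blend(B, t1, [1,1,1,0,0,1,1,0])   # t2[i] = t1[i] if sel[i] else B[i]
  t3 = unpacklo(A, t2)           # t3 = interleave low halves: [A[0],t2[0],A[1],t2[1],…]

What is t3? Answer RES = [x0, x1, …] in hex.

RES = [ 0x79  0x59  0xb1  0x8e  0x8e  0x8f  0x29  0x8f ]

  t0: df 79 49 b1 59 8e 8f 29
  t1: 59 8e 8f 29 df 79 49 b1
  t2: 59 8e 8f 8f 16 79 49 ec
  t3: 79 59 b1 8e 8e 8f 29 8f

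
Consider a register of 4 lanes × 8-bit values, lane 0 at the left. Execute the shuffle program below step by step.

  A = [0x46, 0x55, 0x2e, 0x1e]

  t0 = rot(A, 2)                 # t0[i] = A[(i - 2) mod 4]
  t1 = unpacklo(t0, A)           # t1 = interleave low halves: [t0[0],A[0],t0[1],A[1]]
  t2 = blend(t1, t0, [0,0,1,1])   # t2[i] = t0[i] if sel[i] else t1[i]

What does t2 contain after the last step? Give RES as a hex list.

t0 = [0x2e, 0x1e, 0x46, 0x55]
t1 = [0x2e, 0x46, 0x1e, 0x55]
t2 = [0x2e, 0x46, 0x46, 0x55]

RES = [0x2e, 0x46, 0x46, 0x55]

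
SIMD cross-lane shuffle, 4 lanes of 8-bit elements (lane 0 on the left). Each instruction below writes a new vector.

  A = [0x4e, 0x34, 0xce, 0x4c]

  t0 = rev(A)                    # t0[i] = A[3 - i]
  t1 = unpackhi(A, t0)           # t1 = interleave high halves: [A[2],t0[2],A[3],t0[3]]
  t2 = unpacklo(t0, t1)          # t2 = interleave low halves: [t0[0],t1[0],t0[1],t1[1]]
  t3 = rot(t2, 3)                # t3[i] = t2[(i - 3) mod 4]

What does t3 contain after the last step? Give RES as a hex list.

RES = [0xce, 0xce, 0x34, 0x4c]

t0 = [0x4c, 0xce, 0x34, 0x4e]
t1 = [0xce, 0x34, 0x4c, 0x4e]
t2 = [0x4c, 0xce, 0xce, 0x34]
t3 = [0xce, 0xce, 0x34, 0x4c]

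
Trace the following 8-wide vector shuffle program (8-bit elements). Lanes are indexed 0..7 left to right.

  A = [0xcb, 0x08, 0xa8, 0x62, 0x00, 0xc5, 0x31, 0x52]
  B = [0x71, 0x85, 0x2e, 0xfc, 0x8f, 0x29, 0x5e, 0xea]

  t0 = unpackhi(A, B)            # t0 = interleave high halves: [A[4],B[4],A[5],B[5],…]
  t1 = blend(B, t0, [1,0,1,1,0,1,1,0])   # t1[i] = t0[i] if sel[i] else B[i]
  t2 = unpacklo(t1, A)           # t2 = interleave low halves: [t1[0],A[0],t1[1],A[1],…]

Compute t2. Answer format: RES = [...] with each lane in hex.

→ t0 |00|8f|c5|29|31|5e|52|ea|
→ t1 |00|85|c5|29|8f|5e|52|ea|
→ t2 |00|cb|85|08|c5|a8|29|62|

RES = [ 0x00  0xcb  0x85  0x08  0xc5  0xa8  0x29  0x62 ]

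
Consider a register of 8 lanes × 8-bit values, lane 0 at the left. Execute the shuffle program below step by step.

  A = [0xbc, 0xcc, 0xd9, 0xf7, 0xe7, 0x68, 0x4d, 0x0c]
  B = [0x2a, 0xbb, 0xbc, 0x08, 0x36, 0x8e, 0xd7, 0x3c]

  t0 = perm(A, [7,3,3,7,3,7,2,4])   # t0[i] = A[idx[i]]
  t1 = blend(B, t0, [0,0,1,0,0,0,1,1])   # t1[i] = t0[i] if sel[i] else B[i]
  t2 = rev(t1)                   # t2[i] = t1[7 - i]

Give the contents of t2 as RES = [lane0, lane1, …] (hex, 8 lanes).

  t0: 0c f7 f7 0c f7 0c d9 e7
  t1: 2a bb f7 08 36 8e d9 e7
  t2: e7 d9 8e 36 08 f7 bb 2a

RES = [ 0xe7  0xd9  0x8e  0x36  0x08  0xf7  0xbb  0x2a ]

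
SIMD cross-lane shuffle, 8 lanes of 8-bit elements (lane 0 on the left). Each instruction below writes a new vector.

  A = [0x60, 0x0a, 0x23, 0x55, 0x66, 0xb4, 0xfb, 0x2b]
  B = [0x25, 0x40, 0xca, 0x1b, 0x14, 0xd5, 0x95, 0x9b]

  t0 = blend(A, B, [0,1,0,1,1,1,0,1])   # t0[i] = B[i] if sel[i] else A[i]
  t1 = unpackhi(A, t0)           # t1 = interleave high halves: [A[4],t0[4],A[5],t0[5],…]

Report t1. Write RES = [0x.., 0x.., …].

RES = [ 0x66  0x14  0xb4  0xd5  0xfb  0xfb  0x2b  0x9b ]

→ t0 |60|40|23|1b|14|d5|fb|9b|
→ t1 |66|14|b4|d5|fb|fb|2b|9b|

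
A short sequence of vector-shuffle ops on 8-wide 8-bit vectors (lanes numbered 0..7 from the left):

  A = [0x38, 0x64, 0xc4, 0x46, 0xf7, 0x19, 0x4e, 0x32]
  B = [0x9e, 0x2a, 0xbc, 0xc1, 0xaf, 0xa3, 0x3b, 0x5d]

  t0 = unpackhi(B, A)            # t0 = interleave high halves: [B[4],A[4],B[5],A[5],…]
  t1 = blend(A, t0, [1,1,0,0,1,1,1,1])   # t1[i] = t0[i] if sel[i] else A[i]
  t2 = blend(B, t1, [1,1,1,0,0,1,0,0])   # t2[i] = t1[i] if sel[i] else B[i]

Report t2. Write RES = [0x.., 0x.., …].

RES = [ 0xaf  0xf7  0xc4  0xc1  0xaf  0x4e  0x3b  0x5d ]

→ t0 |af|f7|a3|19|3b|4e|5d|32|
→ t1 |af|f7|c4|46|3b|4e|5d|32|
→ t2 |af|f7|c4|c1|af|4e|3b|5d|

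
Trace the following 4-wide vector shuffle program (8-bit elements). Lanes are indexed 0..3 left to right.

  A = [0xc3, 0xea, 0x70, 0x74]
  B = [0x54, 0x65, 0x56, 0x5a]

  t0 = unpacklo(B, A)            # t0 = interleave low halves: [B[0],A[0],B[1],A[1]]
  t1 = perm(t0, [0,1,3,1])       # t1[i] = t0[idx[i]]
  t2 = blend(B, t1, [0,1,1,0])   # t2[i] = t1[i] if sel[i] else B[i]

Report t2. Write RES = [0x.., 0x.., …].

RES = [0x54, 0xc3, 0xea, 0x5a]

→ t0 |54|c3|65|ea|
→ t1 |54|c3|ea|c3|
→ t2 |54|c3|ea|5a|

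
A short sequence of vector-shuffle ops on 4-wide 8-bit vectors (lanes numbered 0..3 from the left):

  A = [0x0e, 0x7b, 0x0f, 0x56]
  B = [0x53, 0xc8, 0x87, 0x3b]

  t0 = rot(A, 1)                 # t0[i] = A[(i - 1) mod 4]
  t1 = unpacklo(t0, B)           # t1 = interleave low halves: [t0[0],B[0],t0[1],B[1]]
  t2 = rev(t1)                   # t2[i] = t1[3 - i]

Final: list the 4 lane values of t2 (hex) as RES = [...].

RES = [0xc8, 0x0e, 0x53, 0x56]

→ t0 |56|0e|7b|0f|
→ t1 |56|53|0e|c8|
→ t2 |c8|0e|53|56|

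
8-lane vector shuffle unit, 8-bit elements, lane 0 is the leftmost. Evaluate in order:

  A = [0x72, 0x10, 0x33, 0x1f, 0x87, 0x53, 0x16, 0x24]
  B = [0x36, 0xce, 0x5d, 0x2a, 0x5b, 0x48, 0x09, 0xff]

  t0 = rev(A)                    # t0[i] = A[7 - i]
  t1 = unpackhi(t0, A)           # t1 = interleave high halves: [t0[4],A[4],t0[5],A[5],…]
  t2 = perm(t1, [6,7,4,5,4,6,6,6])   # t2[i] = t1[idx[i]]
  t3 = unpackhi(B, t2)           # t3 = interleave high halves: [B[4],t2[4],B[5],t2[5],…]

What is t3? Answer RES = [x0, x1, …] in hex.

t0 = [0x24, 0x16, 0x53, 0x87, 0x1f, 0x33, 0x10, 0x72]
t1 = [0x1f, 0x87, 0x33, 0x53, 0x10, 0x16, 0x72, 0x24]
t2 = [0x72, 0x24, 0x10, 0x16, 0x10, 0x72, 0x72, 0x72]
t3 = [0x5b, 0x10, 0x48, 0x72, 0x09, 0x72, 0xff, 0x72]

RES = [0x5b, 0x10, 0x48, 0x72, 0x09, 0x72, 0xff, 0x72]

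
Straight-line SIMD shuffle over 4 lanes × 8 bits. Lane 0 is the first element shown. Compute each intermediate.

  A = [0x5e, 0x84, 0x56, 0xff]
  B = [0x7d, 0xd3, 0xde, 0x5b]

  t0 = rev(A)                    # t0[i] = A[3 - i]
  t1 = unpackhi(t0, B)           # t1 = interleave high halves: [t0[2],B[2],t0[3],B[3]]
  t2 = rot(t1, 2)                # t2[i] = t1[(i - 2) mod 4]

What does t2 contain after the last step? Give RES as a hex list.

RES = [ 0x5e  0x5b  0x84  0xde ]

→ t0 |ff|56|84|5e|
→ t1 |84|de|5e|5b|
→ t2 |5e|5b|84|de|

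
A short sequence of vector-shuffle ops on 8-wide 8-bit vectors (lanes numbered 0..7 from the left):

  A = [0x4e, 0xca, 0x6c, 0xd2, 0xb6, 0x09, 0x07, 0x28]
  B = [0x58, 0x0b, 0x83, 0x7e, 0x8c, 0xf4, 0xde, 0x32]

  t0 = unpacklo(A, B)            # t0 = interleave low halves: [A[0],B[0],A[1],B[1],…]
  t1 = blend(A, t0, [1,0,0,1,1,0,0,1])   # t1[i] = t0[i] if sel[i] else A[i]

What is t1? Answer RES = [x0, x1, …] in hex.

RES = [0x4e, 0xca, 0x6c, 0x0b, 0x6c, 0x09, 0x07, 0x7e]

→ t0 |4e|58|ca|0b|6c|83|d2|7e|
→ t1 |4e|ca|6c|0b|6c|09|07|7e|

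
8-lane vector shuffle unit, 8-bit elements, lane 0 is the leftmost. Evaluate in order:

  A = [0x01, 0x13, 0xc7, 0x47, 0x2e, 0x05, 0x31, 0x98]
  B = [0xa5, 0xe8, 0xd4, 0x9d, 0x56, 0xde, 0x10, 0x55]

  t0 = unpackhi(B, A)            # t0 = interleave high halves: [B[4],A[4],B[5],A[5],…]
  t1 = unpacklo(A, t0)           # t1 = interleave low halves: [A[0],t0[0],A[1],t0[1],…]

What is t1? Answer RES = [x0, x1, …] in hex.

RES = [ 0x01  0x56  0x13  0x2e  0xc7  0xde  0x47  0x05 ]

  t0: 56 2e de 05 10 31 55 98
  t1: 01 56 13 2e c7 de 47 05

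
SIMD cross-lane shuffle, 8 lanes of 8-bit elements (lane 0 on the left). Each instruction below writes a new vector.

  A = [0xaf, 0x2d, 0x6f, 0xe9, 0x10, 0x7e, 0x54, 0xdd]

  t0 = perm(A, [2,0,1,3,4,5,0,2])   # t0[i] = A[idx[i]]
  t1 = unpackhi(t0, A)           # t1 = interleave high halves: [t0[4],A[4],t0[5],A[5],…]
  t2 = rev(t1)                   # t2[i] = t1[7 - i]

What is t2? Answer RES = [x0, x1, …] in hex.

RES = [0xdd, 0x6f, 0x54, 0xaf, 0x7e, 0x7e, 0x10, 0x10]

t0 = [0x6f, 0xaf, 0x2d, 0xe9, 0x10, 0x7e, 0xaf, 0x6f]
t1 = [0x10, 0x10, 0x7e, 0x7e, 0xaf, 0x54, 0x6f, 0xdd]
t2 = [0xdd, 0x6f, 0x54, 0xaf, 0x7e, 0x7e, 0x10, 0x10]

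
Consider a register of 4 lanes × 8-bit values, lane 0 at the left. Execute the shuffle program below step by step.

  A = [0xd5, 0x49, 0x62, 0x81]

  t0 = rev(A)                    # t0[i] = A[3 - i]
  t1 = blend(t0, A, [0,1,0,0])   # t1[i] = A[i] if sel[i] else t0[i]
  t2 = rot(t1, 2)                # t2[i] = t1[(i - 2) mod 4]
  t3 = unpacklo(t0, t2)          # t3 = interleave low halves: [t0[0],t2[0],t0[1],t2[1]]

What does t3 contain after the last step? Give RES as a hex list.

RES = [ 0x81  0x49  0x62  0xd5 ]

t0 = [0x81, 0x62, 0x49, 0xd5]
t1 = [0x81, 0x49, 0x49, 0xd5]
t2 = [0x49, 0xd5, 0x81, 0x49]
t3 = [0x81, 0x49, 0x62, 0xd5]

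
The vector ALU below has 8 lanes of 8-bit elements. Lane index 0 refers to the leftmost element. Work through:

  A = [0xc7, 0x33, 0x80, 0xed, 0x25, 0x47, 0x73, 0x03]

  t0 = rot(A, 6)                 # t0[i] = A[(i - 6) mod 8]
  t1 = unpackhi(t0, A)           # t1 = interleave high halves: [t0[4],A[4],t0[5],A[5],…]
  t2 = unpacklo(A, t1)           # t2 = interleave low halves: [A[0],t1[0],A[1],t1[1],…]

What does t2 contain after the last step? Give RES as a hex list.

RES = [ 0xc7  0x73  0x33  0x25  0x80  0x03  0xed  0x47 ]

t0 = [0x80, 0xed, 0x25, 0x47, 0x73, 0x03, 0xc7, 0x33]
t1 = [0x73, 0x25, 0x03, 0x47, 0xc7, 0x73, 0x33, 0x03]
t2 = [0xc7, 0x73, 0x33, 0x25, 0x80, 0x03, 0xed, 0x47]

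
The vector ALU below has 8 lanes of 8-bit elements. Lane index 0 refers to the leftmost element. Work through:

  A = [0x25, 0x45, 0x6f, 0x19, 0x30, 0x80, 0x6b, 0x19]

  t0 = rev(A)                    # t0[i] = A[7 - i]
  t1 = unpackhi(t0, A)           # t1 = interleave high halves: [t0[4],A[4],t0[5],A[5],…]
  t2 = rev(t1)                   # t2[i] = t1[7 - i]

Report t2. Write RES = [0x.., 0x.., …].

  t0: 19 6b 80 30 19 6f 45 25
  t1: 19 30 6f 80 45 6b 25 19
  t2: 19 25 6b 45 80 6f 30 19

RES = [ 0x19  0x25  0x6b  0x45  0x80  0x6f  0x30  0x19 ]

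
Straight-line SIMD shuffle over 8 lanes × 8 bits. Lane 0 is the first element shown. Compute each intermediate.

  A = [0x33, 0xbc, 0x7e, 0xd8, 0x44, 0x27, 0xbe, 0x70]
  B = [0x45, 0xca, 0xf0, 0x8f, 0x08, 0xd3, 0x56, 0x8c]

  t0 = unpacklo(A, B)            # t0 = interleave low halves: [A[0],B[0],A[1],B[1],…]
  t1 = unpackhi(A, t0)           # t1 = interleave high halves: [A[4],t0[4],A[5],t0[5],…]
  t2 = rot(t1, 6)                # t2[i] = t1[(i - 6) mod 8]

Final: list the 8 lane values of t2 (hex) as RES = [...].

RES = [0x27, 0xf0, 0xbe, 0xd8, 0x70, 0x8f, 0x44, 0x7e]

→ t0 |33|45|bc|ca|7e|f0|d8|8f|
→ t1 |44|7e|27|f0|be|d8|70|8f|
→ t2 |27|f0|be|d8|70|8f|44|7e|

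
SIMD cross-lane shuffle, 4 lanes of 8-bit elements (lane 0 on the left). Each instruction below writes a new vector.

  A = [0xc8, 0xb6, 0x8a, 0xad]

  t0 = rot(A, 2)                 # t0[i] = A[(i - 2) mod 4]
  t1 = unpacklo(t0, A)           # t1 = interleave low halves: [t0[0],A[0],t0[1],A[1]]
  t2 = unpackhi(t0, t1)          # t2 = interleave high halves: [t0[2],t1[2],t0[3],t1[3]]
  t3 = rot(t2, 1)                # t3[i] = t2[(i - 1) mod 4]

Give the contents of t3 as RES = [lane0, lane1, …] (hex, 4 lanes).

→ t0 |8a|ad|c8|b6|
→ t1 |8a|c8|ad|b6|
→ t2 |c8|ad|b6|b6|
→ t3 |b6|c8|ad|b6|

RES = [0xb6, 0xc8, 0xad, 0xb6]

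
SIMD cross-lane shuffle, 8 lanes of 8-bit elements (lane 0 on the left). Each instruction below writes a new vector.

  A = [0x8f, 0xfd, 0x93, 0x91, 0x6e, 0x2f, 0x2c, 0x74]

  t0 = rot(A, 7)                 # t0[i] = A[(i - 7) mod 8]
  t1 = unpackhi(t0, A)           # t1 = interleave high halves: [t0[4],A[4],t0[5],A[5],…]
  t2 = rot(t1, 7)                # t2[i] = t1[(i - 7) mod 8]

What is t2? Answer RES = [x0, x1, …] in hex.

RES = [ 0x6e  0x2c  0x2f  0x74  0x2c  0x8f  0x74  0x2f ]

  t0: fd 93 91 6e 2f 2c 74 8f
  t1: 2f 6e 2c 2f 74 2c 8f 74
  t2: 6e 2c 2f 74 2c 8f 74 2f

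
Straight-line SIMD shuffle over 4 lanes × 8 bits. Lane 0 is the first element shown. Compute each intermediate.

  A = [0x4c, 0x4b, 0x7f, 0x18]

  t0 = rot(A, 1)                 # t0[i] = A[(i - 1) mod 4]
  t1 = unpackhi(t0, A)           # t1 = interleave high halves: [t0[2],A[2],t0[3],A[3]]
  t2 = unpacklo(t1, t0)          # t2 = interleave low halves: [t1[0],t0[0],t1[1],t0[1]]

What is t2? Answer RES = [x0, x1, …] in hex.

t0 = [0x18, 0x4c, 0x4b, 0x7f]
t1 = [0x4b, 0x7f, 0x7f, 0x18]
t2 = [0x4b, 0x18, 0x7f, 0x4c]

RES = [0x4b, 0x18, 0x7f, 0x4c]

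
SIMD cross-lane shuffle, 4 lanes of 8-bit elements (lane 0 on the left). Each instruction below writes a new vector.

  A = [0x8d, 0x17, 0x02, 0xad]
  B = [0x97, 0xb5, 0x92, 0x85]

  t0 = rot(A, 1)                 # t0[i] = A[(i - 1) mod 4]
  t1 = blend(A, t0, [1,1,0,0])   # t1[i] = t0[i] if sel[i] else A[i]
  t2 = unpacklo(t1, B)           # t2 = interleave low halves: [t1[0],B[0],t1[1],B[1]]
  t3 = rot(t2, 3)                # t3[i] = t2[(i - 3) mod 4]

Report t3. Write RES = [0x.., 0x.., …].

t0 = [0xad, 0x8d, 0x17, 0x02]
t1 = [0xad, 0x8d, 0x02, 0xad]
t2 = [0xad, 0x97, 0x8d, 0xb5]
t3 = [0x97, 0x8d, 0xb5, 0xad]

RES = [0x97, 0x8d, 0xb5, 0xad]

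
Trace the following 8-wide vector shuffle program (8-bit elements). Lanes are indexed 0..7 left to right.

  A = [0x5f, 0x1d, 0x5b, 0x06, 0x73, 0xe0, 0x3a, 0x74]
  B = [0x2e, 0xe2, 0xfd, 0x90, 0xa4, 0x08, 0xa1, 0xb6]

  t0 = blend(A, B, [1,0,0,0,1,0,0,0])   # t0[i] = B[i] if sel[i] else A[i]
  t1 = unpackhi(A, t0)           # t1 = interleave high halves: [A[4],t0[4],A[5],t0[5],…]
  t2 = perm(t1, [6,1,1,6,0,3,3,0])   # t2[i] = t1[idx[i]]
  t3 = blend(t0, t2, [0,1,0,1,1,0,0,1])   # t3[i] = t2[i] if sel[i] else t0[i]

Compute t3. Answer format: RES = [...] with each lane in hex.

RES = [ 0x2e  0xa4  0x5b  0x74  0x73  0xe0  0x3a  0x73 ]

→ t0 |2e|1d|5b|06|a4|e0|3a|74|
→ t1 |73|a4|e0|e0|3a|3a|74|74|
→ t2 |74|a4|a4|74|73|e0|e0|73|
→ t3 |2e|a4|5b|74|73|e0|3a|73|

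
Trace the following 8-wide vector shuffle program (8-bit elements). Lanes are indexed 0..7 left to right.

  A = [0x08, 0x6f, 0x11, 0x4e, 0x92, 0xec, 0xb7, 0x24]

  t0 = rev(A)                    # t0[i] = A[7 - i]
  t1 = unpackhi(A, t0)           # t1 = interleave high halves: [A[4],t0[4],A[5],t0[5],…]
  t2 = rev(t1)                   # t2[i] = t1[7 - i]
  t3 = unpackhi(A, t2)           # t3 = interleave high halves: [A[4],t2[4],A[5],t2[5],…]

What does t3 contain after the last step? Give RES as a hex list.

RES = [0x92, 0x11, 0xec, 0xec, 0xb7, 0x4e, 0x24, 0x92]

→ t0 |24|b7|ec|92|4e|11|6f|08|
→ t1 |92|4e|ec|11|b7|6f|24|08|
→ t2 |08|24|6f|b7|11|ec|4e|92|
→ t3 |92|11|ec|ec|b7|4e|24|92|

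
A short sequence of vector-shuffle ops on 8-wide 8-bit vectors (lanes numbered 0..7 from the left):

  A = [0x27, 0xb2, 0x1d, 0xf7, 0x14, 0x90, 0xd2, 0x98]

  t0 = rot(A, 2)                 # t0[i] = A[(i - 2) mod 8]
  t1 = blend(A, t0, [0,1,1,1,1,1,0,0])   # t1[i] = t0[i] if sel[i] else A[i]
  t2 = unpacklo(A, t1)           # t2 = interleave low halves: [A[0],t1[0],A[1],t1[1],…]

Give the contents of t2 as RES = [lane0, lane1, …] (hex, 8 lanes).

RES = [0x27, 0x27, 0xb2, 0x98, 0x1d, 0x27, 0xf7, 0xb2]

t0 = [0xd2, 0x98, 0x27, 0xb2, 0x1d, 0xf7, 0x14, 0x90]
t1 = [0x27, 0x98, 0x27, 0xb2, 0x1d, 0xf7, 0xd2, 0x98]
t2 = [0x27, 0x27, 0xb2, 0x98, 0x1d, 0x27, 0xf7, 0xb2]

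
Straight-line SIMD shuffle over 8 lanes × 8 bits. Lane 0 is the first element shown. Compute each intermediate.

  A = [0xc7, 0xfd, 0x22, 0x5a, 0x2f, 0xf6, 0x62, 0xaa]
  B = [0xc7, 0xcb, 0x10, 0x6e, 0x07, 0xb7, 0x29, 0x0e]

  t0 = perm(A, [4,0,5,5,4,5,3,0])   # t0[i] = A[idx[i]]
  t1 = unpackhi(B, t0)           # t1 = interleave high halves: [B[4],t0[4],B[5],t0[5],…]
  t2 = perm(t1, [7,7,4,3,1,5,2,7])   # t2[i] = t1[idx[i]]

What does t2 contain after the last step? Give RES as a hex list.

RES = [ 0xc7  0xc7  0x29  0xf6  0x2f  0x5a  0xb7  0xc7 ]

→ t0 |2f|c7|f6|f6|2f|f6|5a|c7|
→ t1 |07|2f|b7|f6|29|5a|0e|c7|
→ t2 |c7|c7|29|f6|2f|5a|b7|c7|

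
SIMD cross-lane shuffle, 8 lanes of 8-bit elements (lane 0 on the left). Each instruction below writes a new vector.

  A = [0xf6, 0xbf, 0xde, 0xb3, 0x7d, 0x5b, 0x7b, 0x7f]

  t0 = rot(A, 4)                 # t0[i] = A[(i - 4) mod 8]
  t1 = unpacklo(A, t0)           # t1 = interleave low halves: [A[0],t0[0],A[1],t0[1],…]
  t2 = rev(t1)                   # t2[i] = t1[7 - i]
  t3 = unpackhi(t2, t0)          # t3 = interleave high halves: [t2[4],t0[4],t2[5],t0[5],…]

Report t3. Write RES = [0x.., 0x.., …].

  t0: 7d 5b 7b 7f f6 bf de b3
  t1: f6 7d bf 5b de 7b b3 7f
  t2: 7f b3 7b de 5b bf 7d f6
  t3: 5b f6 bf bf 7d de f6 b3

RES = [ 0x5b  0xf6  0xbf  0xbf  0x7d  0xde  0xf6  0xb3 ]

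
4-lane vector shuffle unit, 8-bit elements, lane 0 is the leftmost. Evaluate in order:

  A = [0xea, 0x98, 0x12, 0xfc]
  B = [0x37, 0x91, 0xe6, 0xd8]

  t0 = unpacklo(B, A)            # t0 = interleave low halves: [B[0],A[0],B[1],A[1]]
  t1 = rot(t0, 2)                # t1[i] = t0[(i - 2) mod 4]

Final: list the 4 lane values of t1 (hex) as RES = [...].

→ t0 |37|ea|91|98|
→ t1 |91|98|37|ea|

RES = [ 0x91  0x98  0x37  0xea ]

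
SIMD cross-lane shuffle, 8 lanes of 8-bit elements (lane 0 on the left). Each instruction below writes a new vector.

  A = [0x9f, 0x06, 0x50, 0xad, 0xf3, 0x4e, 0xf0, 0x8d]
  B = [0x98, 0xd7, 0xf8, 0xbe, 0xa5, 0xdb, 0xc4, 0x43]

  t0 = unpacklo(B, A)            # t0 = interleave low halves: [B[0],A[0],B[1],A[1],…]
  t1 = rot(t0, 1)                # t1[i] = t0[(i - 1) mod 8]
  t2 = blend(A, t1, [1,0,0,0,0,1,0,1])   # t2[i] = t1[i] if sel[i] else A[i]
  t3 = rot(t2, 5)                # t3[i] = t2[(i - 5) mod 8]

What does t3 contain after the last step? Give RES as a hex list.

RES = [0xad, 0xf3, 0xf8, 0xf0, 0xbe, 0xad, 0x06, 0x50]

  t0: 98 9f d7 06 f8 50 be ad
  t1: ad 98 9f d7 06 f8 50 be
  t2: ad 06 50 ad f3 f8 f0 be
  t3: ad f3 f8 f0 be ad 06 50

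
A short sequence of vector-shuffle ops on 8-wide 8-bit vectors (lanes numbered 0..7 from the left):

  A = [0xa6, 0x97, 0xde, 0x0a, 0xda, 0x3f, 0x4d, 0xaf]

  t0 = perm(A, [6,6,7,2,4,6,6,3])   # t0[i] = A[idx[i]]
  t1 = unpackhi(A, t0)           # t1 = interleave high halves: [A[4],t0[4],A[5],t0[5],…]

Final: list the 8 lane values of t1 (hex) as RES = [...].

RES = [0xda, 0xda, 0x3f, 0x4d, 0x4d, 0x4d, 0xaf, 0x0a]

t0 = [0x4d, 0x4d, 0xaf, 0xde, 0xda, 0x4d, 0x4d, 0x0a]
t1 = [0xda, 0xda, 0x3f, 0x4d, 0x4d, 0x4d, 0xaf, 0x0a]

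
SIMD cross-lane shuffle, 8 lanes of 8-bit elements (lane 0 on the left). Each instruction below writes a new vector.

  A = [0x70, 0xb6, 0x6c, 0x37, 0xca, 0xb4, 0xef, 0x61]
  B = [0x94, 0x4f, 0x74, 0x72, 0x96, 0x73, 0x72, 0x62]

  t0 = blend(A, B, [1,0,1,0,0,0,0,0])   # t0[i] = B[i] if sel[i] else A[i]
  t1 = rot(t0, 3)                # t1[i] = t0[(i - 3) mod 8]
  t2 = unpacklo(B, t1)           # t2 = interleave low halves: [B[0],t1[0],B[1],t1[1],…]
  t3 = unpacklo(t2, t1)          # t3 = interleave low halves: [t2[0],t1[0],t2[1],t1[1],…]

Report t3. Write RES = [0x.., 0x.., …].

RES = [0x94, 0xb4, 0xb4, 0xef, 0x4f, 0x61, 0xef, 0x94]

t0 = [0x94, 0xb6, 0x74, 0x37, 0xca, 0xb4, 0xef, 0x61]
t1 = [0xb4, 0xef, 0x61, 0x94, 0xb6, 0x74, 0x37, 0xca]
t2 = [0x94, 0xb4, 0x4f, 0xef, 0x74, 0x61, 0x72, 0x94]
t3 = [0x94, 0xb4, 0xb4, 0xef, 0x4f, 0x61, 0xef, 0x94]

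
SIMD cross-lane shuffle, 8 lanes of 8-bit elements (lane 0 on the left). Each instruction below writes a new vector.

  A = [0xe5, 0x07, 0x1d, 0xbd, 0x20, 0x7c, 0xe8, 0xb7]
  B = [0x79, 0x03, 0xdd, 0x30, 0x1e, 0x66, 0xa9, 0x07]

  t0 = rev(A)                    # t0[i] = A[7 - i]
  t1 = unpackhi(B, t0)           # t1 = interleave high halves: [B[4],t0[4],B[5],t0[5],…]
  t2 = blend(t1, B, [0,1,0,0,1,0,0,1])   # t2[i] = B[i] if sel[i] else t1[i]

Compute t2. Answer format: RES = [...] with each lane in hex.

t0 = [0xb7, 0xe8, 0x7c, 0x20, 0xbd, 0x1d, 0x07, 0xe5]
t1 = [0x1e, 0xbd, 0x66, 0x1d, 0xa9, 0x07, 0x07, 0xe5]
t2 = [0x1e, 0x03, 0x66, 0x1d, 0x1e, 0x07, 0x07, 0x07]

RES = [0x1e, 0x03, 0x66, 0x1d, 0x1e, 0x07, 0x07, 0x07]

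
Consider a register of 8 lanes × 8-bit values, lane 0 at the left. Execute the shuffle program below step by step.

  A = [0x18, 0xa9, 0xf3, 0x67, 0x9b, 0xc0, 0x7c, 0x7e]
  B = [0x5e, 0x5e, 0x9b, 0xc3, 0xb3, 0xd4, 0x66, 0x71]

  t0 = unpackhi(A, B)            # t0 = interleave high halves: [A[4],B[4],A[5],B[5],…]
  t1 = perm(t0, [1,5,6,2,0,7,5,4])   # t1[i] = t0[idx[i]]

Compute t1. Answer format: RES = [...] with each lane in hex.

RES = [ 0xb3  0x66  0x7e  0xc0  0x9b  0x71  0x66  0x7c ]

  t0: 9b b3 c0 d4 7c 66 7e 71
  t1: b3 66 7e c0 9b 71 66 7c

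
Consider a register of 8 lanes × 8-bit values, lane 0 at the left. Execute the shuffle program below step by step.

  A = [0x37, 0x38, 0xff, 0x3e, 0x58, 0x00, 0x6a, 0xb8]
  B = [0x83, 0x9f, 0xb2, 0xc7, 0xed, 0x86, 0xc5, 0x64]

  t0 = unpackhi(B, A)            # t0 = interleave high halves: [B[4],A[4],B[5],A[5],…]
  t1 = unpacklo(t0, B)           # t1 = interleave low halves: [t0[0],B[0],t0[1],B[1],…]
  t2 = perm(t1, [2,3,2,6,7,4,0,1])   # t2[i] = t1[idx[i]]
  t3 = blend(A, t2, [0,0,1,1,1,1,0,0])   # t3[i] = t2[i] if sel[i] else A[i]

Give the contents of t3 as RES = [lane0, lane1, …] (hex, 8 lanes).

→ t0 |ed|58|86|00|c5|6a|64|b8|
→ t1 |ed|83|58|9f|86|b2|00|c7|
→ t2 |58|9f|58|00|c7|86|ed|83|
→ t3 |37|38|58|00|c7|86|6a|b8|

RES = [0x37, 0x38, 0x58, 0x00, 0xc7, 0x86, 0x6a, 0xb8]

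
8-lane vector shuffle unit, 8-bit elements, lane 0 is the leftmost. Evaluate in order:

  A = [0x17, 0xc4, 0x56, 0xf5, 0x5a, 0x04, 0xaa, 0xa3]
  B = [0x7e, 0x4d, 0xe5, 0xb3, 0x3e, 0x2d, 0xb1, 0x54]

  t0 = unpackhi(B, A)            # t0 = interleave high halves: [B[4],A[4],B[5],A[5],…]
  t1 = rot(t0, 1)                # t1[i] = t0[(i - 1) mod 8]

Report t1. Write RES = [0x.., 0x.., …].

  t0: 3e 5a 2d 04 b1 aa 54 a3
  t1: a3 3e 5a 2d 04 b1 aa 54

RES = [0xa3, 0x3e, 0x5a, 0x2d, 0x04, 0xb1, 0xaa, 0x54]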